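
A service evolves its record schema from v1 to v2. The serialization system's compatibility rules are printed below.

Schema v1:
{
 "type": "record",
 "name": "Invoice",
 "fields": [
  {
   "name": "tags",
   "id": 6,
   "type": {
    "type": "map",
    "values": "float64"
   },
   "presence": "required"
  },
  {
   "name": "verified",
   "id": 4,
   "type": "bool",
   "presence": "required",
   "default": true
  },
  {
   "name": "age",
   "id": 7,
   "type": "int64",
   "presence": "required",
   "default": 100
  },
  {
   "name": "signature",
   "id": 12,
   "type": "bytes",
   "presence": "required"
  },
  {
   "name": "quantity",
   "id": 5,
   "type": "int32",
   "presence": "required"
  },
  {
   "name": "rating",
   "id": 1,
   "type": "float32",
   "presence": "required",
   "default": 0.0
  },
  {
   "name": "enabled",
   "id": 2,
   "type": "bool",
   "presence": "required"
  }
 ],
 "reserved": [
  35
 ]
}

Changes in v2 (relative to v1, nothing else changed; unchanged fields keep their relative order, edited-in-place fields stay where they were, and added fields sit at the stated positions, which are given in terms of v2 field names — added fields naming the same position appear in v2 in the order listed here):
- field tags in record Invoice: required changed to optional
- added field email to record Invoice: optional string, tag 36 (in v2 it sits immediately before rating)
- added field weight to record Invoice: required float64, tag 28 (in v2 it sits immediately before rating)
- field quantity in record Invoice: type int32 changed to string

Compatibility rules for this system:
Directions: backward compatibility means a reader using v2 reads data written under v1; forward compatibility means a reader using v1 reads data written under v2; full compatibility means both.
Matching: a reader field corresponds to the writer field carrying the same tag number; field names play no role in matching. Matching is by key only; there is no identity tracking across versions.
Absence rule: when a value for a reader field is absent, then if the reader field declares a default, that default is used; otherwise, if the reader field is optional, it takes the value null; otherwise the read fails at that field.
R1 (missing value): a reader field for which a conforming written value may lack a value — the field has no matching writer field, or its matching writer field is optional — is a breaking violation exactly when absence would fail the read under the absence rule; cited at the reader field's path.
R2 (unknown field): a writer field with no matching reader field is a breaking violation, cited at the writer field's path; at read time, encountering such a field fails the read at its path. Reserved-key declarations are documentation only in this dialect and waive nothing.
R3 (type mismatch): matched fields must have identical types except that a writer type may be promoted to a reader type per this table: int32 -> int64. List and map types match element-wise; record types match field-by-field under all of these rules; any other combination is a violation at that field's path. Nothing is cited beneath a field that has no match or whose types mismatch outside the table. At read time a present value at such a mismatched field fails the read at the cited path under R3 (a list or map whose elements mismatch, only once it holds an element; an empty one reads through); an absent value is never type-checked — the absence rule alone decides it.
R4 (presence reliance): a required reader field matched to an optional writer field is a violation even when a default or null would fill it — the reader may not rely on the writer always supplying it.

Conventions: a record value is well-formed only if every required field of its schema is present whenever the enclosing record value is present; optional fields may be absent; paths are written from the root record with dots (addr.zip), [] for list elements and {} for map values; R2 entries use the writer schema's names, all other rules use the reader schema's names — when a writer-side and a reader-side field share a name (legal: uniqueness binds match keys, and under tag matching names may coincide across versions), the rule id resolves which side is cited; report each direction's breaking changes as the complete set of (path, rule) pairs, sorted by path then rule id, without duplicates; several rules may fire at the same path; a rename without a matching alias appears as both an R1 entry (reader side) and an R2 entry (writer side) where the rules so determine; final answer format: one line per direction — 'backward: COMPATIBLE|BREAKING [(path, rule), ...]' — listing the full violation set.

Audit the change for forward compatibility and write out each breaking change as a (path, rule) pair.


forward: BREAKING [(email, R2), (quantity, R3), (tags, R1), (tags, R4), (weight, R2)]

each type pair in Invoice: writer, then reader
forward for Invoice (reader v1, writer v2):
  map<string, float64> -> map<string, float64>, writer optional: tags aligns to tags
  bool -> bool, writer required: verified aligns to verified
  int64 -> int64, writer required: age aligns to age
  bytes -> bytes, writer required: signature aligns to signature
  string -> int32, writer required: quantity aligns to quantity
  float32 -> float32, writer required: rating aligns to rating
  bool -> bool, writer required: enabled aligns to enabled
  email (writer side), unknown to reader
  weight (writer side), unknown to reader
  rule R2 violated at email
  rule R3 violated at quantity
  rule R1 violated at tags
  rule R4 violated at tags
  rule R2 violated at weight
  => forward: BREAKING (5)


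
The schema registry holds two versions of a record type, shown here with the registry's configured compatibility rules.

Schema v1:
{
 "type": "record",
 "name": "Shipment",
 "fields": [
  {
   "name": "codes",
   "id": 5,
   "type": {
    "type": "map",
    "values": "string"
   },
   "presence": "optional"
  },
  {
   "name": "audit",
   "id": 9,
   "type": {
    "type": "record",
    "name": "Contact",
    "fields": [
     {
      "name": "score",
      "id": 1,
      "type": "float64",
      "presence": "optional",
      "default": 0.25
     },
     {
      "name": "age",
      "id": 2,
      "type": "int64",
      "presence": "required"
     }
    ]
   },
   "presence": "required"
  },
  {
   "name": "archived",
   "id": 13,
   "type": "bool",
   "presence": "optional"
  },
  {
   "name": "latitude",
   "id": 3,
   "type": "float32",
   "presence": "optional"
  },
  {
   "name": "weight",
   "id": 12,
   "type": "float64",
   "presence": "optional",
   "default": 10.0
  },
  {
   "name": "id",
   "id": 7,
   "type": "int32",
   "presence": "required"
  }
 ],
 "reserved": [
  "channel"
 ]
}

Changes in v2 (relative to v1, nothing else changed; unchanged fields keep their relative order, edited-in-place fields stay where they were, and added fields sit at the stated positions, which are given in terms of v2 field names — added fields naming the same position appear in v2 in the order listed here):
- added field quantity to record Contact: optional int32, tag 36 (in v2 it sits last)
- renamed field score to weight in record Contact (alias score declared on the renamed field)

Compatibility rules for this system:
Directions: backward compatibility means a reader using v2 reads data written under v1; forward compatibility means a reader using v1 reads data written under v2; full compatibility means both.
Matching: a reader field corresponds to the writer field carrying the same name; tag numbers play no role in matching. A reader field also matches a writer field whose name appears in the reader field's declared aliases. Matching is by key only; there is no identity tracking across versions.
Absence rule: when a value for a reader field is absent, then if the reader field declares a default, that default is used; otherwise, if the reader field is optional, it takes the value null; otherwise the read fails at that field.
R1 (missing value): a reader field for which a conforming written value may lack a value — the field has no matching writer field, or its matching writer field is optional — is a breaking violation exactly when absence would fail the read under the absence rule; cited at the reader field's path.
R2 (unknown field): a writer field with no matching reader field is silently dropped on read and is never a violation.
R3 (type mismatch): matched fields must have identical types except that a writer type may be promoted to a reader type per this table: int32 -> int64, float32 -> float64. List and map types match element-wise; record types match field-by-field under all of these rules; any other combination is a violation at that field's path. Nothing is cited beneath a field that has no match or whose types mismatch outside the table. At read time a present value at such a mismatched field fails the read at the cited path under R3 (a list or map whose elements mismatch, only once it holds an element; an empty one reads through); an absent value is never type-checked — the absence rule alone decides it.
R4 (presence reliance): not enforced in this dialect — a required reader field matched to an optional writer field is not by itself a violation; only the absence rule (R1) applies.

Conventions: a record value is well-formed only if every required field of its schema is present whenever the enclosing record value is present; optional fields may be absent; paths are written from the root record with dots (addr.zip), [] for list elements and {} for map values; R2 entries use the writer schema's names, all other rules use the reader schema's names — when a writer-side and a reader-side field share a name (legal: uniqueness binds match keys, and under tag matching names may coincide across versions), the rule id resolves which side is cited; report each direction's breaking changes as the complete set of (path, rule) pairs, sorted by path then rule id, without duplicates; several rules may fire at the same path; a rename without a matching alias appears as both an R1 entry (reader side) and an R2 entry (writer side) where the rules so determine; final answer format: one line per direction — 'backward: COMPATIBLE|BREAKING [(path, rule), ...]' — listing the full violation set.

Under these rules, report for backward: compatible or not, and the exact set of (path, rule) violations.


each type pair in Shipment: writer, then reader
backward on Shipment — v2 reading data written by v1:
  codes <- codes (map<string, string> -> map<string, string>, writer optional)
  audit <- audit (Contact -> Contact, writer required)
  archived <- archived (bool -> bool, writer optional)
  latitude <- latitude (float32 -> float32, writer optional)
  weight <- weight (float64 -> float64, writer optional)
  id <- id (int32 -> int32, writer required)
  audit.weight <- audit.score (float64 -> float64, writer optional)
  audit.age <- audit.age (int64 -> int64, writer required)
  audit.quantity has no writer counterpart
  nothing fires on Shipment: backward is COMPATIBLE
remaining Shipment differences; none change what is asked:
  added field quantity to record Contact: optional int32, tag 36 (in v2 it sits last) -> triggers nothing under Shipment's printed rules — same verdict
  renamed field score to weight in record Contact (alias score declared on the renamed field) -> triggers nothing under Shipment's printed rules — same verdict

backward: COMPATIBLE []


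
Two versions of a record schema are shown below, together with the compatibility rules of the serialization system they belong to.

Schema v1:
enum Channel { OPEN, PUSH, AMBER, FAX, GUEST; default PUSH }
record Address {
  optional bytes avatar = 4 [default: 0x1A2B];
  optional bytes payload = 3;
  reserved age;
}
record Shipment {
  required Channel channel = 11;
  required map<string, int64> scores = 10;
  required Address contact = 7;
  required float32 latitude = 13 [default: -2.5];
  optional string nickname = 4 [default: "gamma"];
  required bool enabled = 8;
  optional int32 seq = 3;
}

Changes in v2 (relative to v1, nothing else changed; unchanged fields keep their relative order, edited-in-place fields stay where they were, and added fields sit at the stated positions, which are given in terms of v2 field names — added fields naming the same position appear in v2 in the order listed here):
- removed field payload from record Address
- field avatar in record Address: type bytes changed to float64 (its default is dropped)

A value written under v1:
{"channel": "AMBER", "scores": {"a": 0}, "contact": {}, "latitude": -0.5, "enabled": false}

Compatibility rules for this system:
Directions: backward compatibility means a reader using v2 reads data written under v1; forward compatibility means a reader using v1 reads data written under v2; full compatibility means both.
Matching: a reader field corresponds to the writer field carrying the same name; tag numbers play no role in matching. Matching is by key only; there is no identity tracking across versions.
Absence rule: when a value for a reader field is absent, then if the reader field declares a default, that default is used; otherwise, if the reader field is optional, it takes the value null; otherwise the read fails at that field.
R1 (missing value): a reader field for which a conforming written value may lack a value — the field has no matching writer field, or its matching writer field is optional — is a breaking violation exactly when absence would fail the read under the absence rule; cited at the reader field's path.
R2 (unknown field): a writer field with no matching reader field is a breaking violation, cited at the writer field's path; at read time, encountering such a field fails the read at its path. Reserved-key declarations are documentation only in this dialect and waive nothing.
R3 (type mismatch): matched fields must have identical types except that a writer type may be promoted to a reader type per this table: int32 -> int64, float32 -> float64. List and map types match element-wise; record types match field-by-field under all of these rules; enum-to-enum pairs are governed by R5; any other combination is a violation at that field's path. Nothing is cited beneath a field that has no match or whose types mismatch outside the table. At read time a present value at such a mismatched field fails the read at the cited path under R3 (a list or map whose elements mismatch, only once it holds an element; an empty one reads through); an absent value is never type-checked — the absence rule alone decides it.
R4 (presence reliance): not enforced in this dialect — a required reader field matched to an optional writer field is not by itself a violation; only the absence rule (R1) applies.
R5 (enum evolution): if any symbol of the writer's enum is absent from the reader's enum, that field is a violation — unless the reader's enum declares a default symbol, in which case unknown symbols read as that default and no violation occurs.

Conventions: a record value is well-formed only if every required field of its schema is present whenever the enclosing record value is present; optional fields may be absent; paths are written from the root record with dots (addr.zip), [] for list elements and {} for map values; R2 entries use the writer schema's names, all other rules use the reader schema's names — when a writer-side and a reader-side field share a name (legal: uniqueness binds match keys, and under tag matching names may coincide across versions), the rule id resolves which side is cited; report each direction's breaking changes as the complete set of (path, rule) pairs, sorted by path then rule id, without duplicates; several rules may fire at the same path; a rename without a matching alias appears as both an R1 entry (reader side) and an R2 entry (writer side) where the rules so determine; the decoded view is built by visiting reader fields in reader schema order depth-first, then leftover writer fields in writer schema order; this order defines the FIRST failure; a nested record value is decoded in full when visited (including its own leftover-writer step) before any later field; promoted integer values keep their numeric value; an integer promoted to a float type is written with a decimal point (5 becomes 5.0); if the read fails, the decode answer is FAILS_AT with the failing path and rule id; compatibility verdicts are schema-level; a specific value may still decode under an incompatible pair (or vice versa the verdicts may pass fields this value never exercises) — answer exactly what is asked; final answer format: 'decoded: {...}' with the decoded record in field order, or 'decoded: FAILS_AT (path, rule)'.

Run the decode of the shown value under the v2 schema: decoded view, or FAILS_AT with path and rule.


each type pair in Shipment: writer, then reader
decode (reader v2):
  channel := "AMBER"
  scores := {"a": 0}
  contact.avatar := null (not supplied -> null)
  latitude := -0.5
  nickname := "gamma" (no value, default fills)
  enabled := false
  seq := null (not supplied -> null)
  => decoded: {"channel": "AMBER", "scores": {"a": 0}, "contact": {"avatar": null}, "latitude": -0.5, "nickname": "gamma", "enabled": false, "seq": null}

decoded: {"channel": "AMBER", "scores": {"a": 0}, "contact": {"avatar": null}, "latitude": -0.5, "nickname": "gamma", "enabled": false, "seq": null}


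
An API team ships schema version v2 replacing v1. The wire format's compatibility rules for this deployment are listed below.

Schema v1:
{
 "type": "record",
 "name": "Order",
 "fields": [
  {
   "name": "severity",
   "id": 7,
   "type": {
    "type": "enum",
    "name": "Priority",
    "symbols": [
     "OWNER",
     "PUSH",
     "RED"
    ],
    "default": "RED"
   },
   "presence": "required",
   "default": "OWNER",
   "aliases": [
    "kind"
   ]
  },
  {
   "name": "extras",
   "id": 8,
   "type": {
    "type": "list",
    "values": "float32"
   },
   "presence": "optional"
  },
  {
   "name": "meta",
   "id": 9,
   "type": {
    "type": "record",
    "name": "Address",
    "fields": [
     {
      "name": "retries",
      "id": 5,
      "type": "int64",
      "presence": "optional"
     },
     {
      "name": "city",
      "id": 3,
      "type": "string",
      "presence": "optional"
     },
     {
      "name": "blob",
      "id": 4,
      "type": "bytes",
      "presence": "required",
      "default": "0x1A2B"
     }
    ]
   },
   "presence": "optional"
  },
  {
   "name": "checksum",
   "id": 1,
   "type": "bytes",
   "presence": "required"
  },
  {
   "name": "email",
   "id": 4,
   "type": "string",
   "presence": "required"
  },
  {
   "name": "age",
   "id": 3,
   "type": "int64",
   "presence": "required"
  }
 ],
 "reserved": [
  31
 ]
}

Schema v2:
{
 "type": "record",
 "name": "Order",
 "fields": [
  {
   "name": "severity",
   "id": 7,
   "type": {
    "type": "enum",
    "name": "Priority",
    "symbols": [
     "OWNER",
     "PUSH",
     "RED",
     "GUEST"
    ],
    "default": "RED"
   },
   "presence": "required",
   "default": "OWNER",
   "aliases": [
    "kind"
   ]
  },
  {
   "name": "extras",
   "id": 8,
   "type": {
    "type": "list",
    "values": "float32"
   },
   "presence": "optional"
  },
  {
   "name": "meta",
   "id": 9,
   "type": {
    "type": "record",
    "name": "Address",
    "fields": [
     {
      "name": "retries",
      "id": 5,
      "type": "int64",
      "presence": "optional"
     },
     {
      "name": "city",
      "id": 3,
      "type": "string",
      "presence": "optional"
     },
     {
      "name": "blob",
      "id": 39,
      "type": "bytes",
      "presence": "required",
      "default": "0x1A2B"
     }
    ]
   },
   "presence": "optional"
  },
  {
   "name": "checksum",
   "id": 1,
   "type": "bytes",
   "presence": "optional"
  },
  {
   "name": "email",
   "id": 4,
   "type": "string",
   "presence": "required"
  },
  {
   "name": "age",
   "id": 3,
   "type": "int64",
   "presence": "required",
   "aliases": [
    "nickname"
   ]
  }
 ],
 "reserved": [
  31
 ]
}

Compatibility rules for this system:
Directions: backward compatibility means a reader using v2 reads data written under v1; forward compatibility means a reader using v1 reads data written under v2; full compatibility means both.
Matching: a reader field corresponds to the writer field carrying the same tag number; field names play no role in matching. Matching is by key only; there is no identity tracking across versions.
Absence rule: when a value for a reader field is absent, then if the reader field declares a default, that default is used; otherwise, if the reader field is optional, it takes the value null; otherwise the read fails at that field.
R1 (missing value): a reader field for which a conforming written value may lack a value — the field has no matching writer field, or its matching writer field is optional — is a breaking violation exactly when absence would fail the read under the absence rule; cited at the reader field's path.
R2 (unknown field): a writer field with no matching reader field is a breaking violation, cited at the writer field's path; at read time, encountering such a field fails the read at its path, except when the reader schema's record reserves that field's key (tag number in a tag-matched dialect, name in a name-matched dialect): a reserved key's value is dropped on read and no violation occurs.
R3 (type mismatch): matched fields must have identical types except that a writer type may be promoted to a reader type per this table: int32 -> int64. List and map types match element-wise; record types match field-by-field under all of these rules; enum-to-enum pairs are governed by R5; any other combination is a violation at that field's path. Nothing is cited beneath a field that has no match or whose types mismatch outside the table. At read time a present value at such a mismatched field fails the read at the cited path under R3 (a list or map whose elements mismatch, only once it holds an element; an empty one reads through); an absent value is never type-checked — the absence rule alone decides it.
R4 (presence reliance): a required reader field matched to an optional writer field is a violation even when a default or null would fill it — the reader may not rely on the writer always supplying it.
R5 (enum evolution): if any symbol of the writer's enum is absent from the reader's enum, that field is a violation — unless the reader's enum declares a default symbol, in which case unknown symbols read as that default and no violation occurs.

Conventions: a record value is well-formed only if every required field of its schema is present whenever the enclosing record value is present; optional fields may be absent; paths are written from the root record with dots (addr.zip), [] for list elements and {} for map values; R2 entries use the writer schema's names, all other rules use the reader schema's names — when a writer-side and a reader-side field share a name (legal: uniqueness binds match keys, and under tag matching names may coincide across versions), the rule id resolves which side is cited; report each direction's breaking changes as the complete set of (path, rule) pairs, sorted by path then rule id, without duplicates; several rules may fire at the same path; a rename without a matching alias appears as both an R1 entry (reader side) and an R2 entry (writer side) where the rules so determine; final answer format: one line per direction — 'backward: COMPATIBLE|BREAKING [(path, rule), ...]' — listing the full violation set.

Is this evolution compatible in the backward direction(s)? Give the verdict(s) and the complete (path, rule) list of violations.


the writer's type comes first in each Order pair
checking backward for Order: reader v2 against writer v1:
  writer required, Priority -> Priority: reader severity maps from writer severity
  writer optional, list<float32> -> list<float32>: reader extras maps from writer extras
  writer optional, Address -> Address: reader meta maps from writer meta
  writer required, bytes -> bytes: reader checksum maps from writer checksum
  writer required, string -> string: reader email maps from writer email
  writer required, int64 -> int64: reader age maps from writer age
  writer optional, int64 -> int64: reader meta.retries maps from writer meta.retries
  writer optional, string -> string: reader meta.city maps from writer meta.city
  meta.blob: no writer-side match
  meta.blob (writer side), unknown to reader
  breaking: (meta.blob, R2)
  backward on Order therefore BREAKING (1)
diffs on Order not affecting the asked answer:
  enum Priority (field severity in record Order): symbol GUEST added -> inert for the asked Order verdict: nothing fires
  field checksum in record Order: required changed to optional -> its effect on Order is confined to the forward direction, not asked

backward: BREAKING [(meta.blob, R2)]


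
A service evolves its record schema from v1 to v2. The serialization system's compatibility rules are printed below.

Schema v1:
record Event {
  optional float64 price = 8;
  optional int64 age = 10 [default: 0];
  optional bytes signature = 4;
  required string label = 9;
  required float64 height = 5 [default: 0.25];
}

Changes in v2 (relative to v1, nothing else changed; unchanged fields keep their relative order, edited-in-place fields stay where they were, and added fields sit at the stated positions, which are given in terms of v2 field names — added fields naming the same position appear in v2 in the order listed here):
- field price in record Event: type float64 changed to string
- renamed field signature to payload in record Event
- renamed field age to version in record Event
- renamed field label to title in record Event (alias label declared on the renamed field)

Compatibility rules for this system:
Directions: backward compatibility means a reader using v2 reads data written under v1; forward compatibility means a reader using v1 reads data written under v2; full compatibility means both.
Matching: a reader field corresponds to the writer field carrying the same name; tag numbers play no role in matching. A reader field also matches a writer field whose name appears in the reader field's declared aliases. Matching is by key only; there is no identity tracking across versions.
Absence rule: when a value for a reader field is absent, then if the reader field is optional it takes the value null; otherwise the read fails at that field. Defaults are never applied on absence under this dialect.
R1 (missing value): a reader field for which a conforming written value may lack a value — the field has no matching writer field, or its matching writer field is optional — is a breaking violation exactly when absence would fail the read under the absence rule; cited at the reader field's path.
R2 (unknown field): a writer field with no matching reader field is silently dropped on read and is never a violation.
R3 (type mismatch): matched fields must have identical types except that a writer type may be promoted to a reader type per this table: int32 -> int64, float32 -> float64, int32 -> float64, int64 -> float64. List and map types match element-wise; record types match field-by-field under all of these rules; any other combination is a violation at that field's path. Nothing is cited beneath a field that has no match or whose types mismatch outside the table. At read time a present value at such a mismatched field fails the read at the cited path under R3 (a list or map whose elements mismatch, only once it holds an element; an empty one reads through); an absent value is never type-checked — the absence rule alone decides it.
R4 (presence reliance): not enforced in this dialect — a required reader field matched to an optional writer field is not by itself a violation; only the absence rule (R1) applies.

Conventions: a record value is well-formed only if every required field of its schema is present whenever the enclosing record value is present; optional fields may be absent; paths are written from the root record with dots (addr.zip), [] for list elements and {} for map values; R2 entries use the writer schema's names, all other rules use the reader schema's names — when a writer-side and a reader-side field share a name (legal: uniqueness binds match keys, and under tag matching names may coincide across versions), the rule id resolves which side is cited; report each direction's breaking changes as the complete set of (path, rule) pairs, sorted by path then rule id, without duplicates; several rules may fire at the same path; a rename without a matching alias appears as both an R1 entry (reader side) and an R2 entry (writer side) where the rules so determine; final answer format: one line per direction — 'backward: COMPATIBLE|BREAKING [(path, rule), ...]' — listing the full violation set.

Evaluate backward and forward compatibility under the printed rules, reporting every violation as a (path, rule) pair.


backward: BREAKING [(price, R3)]; forward: BREAKING [(label, R1), (price, R3)]

the writer's type comes first in each Event pair
checking backward for Event: reader v2 against writer v1:
  writer optional, float64 -> string: reader price maps from writer price
  version: no writer-side match
  payload: no writer-side match
  writer required, string -> string: reader title maps from writer label
  writer required, float64 -> float64: reader height maps from writer height
  leftover writer field: age
  leftover writer field: signature
  R3 fires at price
  => backward verdict for Event: BREAKING, 1 violation(s)
checking forward for Event: reader v1 against writer v2:
  writer optional, string -> float64: reader price maps from writer price
  age: no writer-side match
  signature: no writer-side match
  label: no writer-side match
  writer required, float64 -> float64: reader height maps from writer height
  leftover writer field: version
  leftover writer field: payload
  leftover writer field: title
  R1 fires at label
  R3 fires at price
  => forward verdict for Event: BREAKING, 2 violation(s)


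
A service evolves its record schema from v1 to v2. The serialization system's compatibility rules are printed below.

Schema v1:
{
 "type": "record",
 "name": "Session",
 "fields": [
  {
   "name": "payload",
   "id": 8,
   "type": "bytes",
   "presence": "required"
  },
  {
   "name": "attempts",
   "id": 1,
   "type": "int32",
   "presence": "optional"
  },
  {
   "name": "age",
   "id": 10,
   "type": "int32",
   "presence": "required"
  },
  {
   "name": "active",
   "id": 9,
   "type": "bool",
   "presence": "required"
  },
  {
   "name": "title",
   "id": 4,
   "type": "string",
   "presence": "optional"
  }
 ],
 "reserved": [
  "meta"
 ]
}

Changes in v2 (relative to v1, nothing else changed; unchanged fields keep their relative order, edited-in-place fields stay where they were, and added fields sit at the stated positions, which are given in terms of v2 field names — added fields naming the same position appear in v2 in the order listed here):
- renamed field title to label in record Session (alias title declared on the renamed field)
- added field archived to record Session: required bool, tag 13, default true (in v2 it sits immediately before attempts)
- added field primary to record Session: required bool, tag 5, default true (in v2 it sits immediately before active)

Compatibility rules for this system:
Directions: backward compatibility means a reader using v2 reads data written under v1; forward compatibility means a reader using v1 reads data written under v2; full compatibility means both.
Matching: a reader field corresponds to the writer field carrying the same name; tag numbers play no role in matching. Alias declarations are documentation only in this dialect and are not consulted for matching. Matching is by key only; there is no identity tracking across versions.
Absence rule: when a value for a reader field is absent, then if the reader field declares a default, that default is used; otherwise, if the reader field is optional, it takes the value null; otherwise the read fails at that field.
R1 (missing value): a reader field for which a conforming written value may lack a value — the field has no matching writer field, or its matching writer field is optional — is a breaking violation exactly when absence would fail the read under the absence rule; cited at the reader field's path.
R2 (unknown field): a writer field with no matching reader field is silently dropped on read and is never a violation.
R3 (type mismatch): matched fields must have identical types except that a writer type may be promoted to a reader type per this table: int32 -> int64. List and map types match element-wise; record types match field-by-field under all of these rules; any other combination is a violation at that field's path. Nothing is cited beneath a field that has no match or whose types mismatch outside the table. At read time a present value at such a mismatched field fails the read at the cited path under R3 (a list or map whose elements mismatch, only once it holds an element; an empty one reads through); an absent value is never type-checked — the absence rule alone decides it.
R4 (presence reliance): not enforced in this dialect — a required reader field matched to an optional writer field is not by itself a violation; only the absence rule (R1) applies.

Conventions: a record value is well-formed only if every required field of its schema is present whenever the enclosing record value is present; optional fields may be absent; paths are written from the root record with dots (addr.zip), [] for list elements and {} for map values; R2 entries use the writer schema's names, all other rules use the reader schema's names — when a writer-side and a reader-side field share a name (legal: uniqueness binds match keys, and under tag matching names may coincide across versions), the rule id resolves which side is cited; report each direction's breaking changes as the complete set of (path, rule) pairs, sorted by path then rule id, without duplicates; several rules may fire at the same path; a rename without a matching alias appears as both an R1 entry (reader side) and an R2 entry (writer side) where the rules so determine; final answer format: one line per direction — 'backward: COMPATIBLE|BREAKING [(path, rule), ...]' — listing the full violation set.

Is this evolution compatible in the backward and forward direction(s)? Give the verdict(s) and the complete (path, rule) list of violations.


backward: COMPATIBLE []; forward: COMPATIBLE []

arrows below run writer -> reader for Session
backward analysis of Session with v2 as reader and v1 as writer:
  payload: bytes -> bytes, writer required; from payload
  archived: no writer match
  attempts: int32 -> int32, writer optional; from attempts
  age: int32 -> int32, writer required; from age
  primary: no writer match
  active: bool -> bool, writer required; from active
  label: no writer match
  title (writer side), unknown to reader
  nothing fires on Session: backward is COMPATIBLE
forward analysis of Session with v1 as reader and v2 as writer:
  payload: bytes -> bytes, writer required; from payload
  attempts: int32 -> int32, writer optional; from attempts
  age: int32 -> int32, writer required; from age
  active: bool -> bool, writer required; from active
  title: no writer match
  archived (writer side), unknown to reader
  primary (writer side), unknown to reader
  label (writer side), unknown to reader
  nothing fires on Session: forward is COMPATIBLE


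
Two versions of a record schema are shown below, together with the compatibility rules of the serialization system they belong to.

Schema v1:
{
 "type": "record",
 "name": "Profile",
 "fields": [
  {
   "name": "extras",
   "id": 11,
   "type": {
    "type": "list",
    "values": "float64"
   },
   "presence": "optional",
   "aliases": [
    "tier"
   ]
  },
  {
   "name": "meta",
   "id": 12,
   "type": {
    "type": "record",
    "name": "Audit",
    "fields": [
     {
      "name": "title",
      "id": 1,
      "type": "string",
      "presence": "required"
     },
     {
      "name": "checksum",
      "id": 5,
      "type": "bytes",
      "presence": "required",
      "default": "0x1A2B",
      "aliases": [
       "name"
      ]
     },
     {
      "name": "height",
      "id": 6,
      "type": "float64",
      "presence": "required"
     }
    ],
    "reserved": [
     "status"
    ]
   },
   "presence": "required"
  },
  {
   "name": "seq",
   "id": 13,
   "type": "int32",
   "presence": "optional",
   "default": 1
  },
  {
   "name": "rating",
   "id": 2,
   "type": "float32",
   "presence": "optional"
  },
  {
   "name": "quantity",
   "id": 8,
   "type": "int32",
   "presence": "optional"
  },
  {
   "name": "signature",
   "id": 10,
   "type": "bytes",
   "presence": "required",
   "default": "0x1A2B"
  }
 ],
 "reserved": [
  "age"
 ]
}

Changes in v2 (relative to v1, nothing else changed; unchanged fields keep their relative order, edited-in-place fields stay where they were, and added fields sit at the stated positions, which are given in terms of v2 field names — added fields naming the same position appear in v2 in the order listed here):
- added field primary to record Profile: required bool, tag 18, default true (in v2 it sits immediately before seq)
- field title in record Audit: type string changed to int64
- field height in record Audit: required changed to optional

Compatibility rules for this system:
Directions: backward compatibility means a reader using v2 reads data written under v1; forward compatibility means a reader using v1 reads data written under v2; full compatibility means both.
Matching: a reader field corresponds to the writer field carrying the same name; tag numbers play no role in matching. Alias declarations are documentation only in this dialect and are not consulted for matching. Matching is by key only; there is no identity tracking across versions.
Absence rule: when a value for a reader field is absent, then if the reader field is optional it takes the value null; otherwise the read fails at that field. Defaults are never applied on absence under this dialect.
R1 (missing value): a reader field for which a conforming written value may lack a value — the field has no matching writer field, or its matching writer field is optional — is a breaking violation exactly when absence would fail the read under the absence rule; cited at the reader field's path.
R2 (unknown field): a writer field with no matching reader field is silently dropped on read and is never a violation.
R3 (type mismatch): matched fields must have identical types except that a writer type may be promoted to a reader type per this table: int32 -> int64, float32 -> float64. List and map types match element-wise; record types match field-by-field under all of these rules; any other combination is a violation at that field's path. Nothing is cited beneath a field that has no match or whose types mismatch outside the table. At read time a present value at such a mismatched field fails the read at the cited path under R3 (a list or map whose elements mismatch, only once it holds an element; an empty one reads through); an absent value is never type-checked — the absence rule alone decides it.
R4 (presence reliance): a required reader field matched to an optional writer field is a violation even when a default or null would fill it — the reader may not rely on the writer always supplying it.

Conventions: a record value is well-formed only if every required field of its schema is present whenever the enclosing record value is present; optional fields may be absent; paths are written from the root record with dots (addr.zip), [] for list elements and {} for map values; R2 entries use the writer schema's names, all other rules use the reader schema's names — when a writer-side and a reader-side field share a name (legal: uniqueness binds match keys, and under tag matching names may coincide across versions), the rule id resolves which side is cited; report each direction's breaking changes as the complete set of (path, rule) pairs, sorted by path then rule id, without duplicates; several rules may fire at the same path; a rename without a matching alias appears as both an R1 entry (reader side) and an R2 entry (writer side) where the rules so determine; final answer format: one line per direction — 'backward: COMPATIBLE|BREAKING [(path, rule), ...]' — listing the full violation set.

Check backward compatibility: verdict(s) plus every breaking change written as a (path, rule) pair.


backward: BREAKING [(meta.title, R3), (primary, R1)]

the writer's type comes first in each Profile pair
backward on Profile — v2 reading data written by v1:
  extras: paired with writer extras (list<float64> -> list<float64>; writer optional)
  meta: paired with writer meta (Audit -> Audit; writer required)
  primary: no writer-side match
  seq: paired with writer seq (int32 -> int32; writer optional)
  rating: paired with writer rating (float32 -> float32; writer optional)
  quantity: paired with writer quantity (int32 -> int32; writer optional)
  signature: paired with writer signature (bytes -> bytes; writer required)
  meta.title: paired with writer meta.title (string -> int64; writer required)
  meta.checksum: paired with writer meta.checksum (bytes -> bytes; writer required)
  meta.height: paired with writer meta.height (float64 -> float64; writer required)
  breaking: (meta.title, R3)
  breaking: (primary, R1)
  => backward: BREAKING (2)
ruling out the remaining Profile differences:
  field height in record Audit: required changed to optional -> matters only for Profile's forward compatibility — outside the asked direction
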